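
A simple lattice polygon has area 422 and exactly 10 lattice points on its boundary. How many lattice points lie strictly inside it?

Pick's theorem A = I + B/2 − 1 rearranges to I = A − B/2 + 1 = 422 − 10/2 + 1 = 418.

418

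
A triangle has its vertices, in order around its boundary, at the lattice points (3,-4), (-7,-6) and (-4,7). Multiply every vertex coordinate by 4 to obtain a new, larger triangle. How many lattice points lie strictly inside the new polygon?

The shoelace formula gives twice the area as |(3·(-6) − (-7)·(-4)) + ((-7)·7 − (-4)·(-6)) + ((-4)·(-4) − 3·7)| = 124, so the area is 62.
Summing gcd(|Δx|,|Δy|) over the edges gives the boundary count: gcd(10,2) + gcd(3,13) + gcd(7,11) = 2+1+1 = 4.
Scaling by 4 multiplies the area by 4² = 16 (so the new area is 992) and multiplies the boundary lattice-point count by 4, giving 16.
By Pick's theorem, the interior count of the dilated polygon is 992 − 16/2 + 1 = 985.

985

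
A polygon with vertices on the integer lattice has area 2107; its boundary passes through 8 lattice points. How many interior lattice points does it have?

2104

From Pick's theorem, I = A − B/2 + 1 = 2107 − 8/2 + 1 = 2104.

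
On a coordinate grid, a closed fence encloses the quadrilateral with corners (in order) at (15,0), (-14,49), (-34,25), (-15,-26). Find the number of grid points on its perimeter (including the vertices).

Summing gcd(|Δx|,|Δy|) over the edges gives the boundary count: gcd(29,49) + gcd(20,24) + gcd(19,51) + gcd(30,26) = 1+4+1+2 = 8.

8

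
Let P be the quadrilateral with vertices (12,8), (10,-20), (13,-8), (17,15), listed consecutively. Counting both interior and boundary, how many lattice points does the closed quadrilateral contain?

Using the shoelace formula, 2A = |[12·(-20) − 10·8] + [10·(-8) − 13·(-20)] + [13·15 − 17·(-8)] + [17·8 − 12·15]| = 147, so the area is 147/2.
Summing gcd(|Δx|,|Δy|) over the edges gives the boundary count: gcd(2,28) + gcd(3,12) + gcd(4,23) + gcd(5,7) = 2+3+1+1 = 7.
Pick's theorem gives I = A − B/2 + 1 = 147/2 − 7/2 + 1 = 71, so the closed region contains I + B = 71 + 7 = 78 lattice points.

78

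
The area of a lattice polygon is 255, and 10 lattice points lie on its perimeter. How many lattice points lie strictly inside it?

251

From Pick's theorem, I = A − B/2 + 1 = 255 − 10/2 + 1 = 251.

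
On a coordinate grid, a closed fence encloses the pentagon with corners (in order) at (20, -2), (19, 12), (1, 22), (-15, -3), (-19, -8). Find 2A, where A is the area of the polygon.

By the shoelace formula, twice the signed area is |(20·12 − 19·(-2)) + (19·22 − 1·12) + (1·(-3) − (-15)·22) + ((-15)·(-8) − (-19)·(-3)) + ((-19)·(-2) − 20·(-8))| = 1272, so the area is 636.

1272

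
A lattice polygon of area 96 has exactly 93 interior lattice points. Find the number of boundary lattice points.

Pick's theorem gives A = I + B/2 − 1, so B = 2(A − I + 1) = 2(96 − 93 + 1) = 8.

8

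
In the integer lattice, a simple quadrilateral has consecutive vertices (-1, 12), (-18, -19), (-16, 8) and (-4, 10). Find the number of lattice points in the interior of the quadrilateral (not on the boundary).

By the shoelace formula, twice the signed area is |[(-1)·(-19) − (-18)·12] + [(-18)·8 − (-16)·(-19)] + [(-16)·10 − (-4)·8] + [(-4)·12 − (-1)·10]| = 379, so the area is 379/2.
The number of boundary lattice points is Σ gcd(|Δx|,|Δy|) = gcd(17,31) + gcd(2,27) + gcd(12,2) + gcd(3,2) = 1+1+2+1 = 5.
By Pick's theorem A = I + B/2 − 1, so I = 379/2 − 5/2 + 1 = 188.

188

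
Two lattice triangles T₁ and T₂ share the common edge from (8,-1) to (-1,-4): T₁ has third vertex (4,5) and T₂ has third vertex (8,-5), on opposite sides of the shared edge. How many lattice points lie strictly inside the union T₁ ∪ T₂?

The union is the simple quadrilateral with vertices (8,-1), (4,5), (-1,-4), (8,-5) in order.
By the shoelace formula, twice the signed area is |(8·5 − 4·(-1)) + (4·(-4) − (-1)·5) + ((-1)·(-5) − 8·(-4)) + (8·(-1) − 8·(-5))| = 102, so the area is 51.
Summing gcd(|Δx|,|Δy|) over the edges gives the boundary count: gcd(4,6) + gcd(5,9) + gcd(9,1) + gcd(0,4) = 2+1+1+4 = 8.
By Pick's theorem I = A − B/2 + 1 = 51 − 8/2 + 1 = 48.

48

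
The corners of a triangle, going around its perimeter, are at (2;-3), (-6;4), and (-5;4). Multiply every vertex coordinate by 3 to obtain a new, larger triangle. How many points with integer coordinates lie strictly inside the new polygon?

19

Using the shoelace formula, 2A = |[2·4 − (-6)·(-3)] + [(-6)·4 − (-5)·4] + [(-5)·(-3) − 2·4]| = 7, so the area is 7/2.
Summing gcd(|Δx|,|Δy|) over the edges gives the boundary count: gcd(8,7) + gcd(1,0) + gcd(7,7) = 1+1+7 = 9.
Scaling by 3 multiplies the area by 3² = 9 (so the new area is 31.5) and multiplies the boundary lattice-point count by 3, giving 27.
By Pick's theorem, the interior count of the dilated polygon is 31.5 − 27/2 + 1 = 19.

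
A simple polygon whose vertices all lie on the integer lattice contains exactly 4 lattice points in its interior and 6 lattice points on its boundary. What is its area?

6

By Pick's theorem, A = I + B/2 − 1 = 4 + 6/2 − 1 = 6.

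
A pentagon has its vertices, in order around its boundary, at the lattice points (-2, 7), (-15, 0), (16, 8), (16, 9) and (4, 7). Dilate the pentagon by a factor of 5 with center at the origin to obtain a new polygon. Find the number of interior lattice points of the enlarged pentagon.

Using the shoelace formula, 2A = |((-2)·0 − (-15)·7) + ((-15)·8 − 16·0) + (16·9 − 16·8) + (16·7 − 4·9) + (4·7 − (-2)·7)| = 119, so the area is 59.5.
Summing gcd(|Δx|,|Δy|) over the edges gives the boundary count: gcd(13,7) + gcd(31,8) + gcd(0,1) + gcd(12,2) + gcd(6,0) = 1+1+1+2+6 = 11.
Scaling by 5 multiplies the area by 5² = 25 (so the new area is 2975/2) and multiplies the boundary lattice-point count by 5, giving 55.
By Pick's theorem, the interior count of the dilated polygon is 2975/2 − 55/2 + 1 = 1461.

1461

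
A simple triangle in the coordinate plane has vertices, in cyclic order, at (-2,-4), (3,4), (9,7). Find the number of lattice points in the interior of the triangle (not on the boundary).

10

The shoelace formula gives twice the area as |[(-2)·4 − 3·(-4)] + [3·7 − 9·4] + [9·(-4) − (-2)·7]| = 33, so the area is 33/2.
The number of boundary lattice points is Σ gcd(|Δx|,|Δy|) = gcd(5,8) + gcd(6,3) + gcd(11,11) = 1+3+11 = 15.
Pick's theorem gives I = A − B/2 + 1 = 33/2 − 15/2 + 1 = 10.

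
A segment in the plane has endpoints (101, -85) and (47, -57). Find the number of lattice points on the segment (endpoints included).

The number of lattice points on a segment between lattice points is gcd(|Δx|,|Δy|) + 1 = gcd(54,28) + 1 = 2 + 1 = 3.

3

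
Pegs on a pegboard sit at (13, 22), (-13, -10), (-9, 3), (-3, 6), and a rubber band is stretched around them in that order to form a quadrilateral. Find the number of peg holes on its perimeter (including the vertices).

The number of boundary lattice points is Σ gcd(|Δx|,|Δy|) = gcd(26,32) + gcd(4,13) + gcd(6,3) + gcd(16,16) = 2+1+3+16 = 22.

22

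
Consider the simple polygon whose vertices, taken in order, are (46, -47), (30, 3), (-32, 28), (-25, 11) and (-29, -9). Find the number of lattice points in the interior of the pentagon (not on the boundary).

2573

The shoelace formula gives twice the area as |[46·3 − 30·(-47)] + [30·28 − (-32)·3] + [(-32)·11 − (-25)·28] + [(-25)·(-9) − (-29)·11] + [(-29)·(-47) − 46·(-9)]| = 5153, so the area is 2576.5.
Summing gcd(|Δx|,|Δy|) over the edges gives the boundary count: gcd(16,50) + gcd(62,25) + gcd(7,17) + gcd(4,20) + gcd(75,38) = 2+1+1+4+1 = 9.
By Pick's theorem A = I + B/2 − 1, so I = 2576.5 − 9/2 + 1 = 2573.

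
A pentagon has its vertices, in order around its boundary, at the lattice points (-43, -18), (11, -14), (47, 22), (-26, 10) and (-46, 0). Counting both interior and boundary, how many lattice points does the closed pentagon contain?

The shoelace formula gives twice the area as |[(-43)·(-14) − 11·(-18)] + [11·22 − 47·(-14)] + [47·10 − (-26)·22] + [(-26)·0 − (-46)·10] + [(-46)·(-18) − (-43)·0]| = 4030, so the area is 2015.
Along each edge there are gcd(|Δx|,|Δy|)+1 lattice points, so counting each shared vertex once the boundary has gcd(54,4) + gcd(36,36) + gcd(73,12) + gcd(20,10) + gcd(3,18) = 2+36+1+10+3 = 52.
Pick's theorem gives I = A − B/2 + 1 = 2015 − 52/2 + 1 = 1990, so the closed region contains I + B = 1990 + 52 = 2042 lattice points.

2042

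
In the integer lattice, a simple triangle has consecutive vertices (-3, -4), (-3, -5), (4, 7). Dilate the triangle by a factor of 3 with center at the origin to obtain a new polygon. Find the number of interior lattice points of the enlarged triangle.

28

Using the shoelace formula, 2A = |[(-3)·(-5) − (-3)·(-4)] + [(-3)·7 − 4·(-5)] + [4·(-4) − (-3)·7]| = 7, so the area is 7/2.
Along each edge there are gcd(|Δx|,|Δy|)+1 lattice points, so counting each shared vertex once the boundary has gcd(0,1) + gcd(7,12) + gcd(7,11) = 1+1+1 = 3.
Scaling by 3 multiplies the area by 3² = 9 (so the new area is 63/2) and multiplies the boundary lattice-point count by 3, giving 9.
By Pick's theorem, the interior count of the dilated polygon is 63/2 − 9/2 + 1 = 28.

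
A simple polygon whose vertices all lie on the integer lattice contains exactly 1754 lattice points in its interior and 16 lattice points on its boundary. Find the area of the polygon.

1761

By Pick's theorem, A = I + B/2 − 1 = 1754 + 16/2 − 1 = 1761.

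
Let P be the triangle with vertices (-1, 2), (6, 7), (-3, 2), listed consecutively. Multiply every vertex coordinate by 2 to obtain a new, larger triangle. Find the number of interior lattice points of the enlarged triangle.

By the shoelace formula, twice the signed area is |((-1)·7 − 6·2) + (6·2 − (-3)·7) + ((-3)·2 − (-1)·2)| = 10, so the area is 5.
Summing gcd(|Δx|,|Δy|) over the edges gives the boundary count: gcd(7,5) + gcd(9,5) + gcd(2,0) = 1+1+2 = 4.
Scaling by 2 multiplies the area by 2² = 4 (so the new area is 20) and multiplies the boundary lattice-point count by 2, giving 8.
By Pick's theorem, the interior count of the dilated polygon is 20 − 8/2 + 1 = 17.

17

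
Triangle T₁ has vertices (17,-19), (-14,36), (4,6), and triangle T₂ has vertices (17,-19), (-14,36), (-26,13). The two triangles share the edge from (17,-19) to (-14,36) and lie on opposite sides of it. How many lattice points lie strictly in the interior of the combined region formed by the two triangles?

713

The union is the simple quadrilateral with vertices (17,-19), (4,6), (-14,36), (-26,13) in order.
Using the shoelace formula, 2A = |(17·6 − 4·(-19)) + (4·36 − (-14)·6) + ((-14)·13 − (-26)·36) + ((-26)·(-19) − 17·13)| = 1433, so the area is 1433/2.
Along each edge there are gcd(|Δx|,|Δy|)+1 lattice points, so counting each shared vertex once the boundary has gcd(13,25) + gcd(18,30) + gcd(12,23) + gcd(43,32) = 1+6+1+1 = 9.
By Pick's theorem I = A − B/2 + 1 = 1433/2 − 9/2 + 1 = 713.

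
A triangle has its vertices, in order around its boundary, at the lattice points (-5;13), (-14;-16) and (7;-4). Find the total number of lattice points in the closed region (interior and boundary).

By the shoelace formula, twice the signed area is |[(-5)·(-16) − (-14)·13] + [(-14)·(-4) − 7·(-16)] + [7·13 − (-5)·(-4)]| = 501, so the area is 501/2.
Along each edge there are gcd(|Δx|,|Δy|)+1 lattice points, so counting each shared vertex once the boundary has gcd(9,29) + gcd(21,12) + gcd(12,17) = 1+3+1 = 5.
Pick's theorem gives I = A − B/2 + 1 = 501/2 − 5/2 + 1 = 249, so the closed region contains I + B = 249 + 5 = 254 lattice points.

254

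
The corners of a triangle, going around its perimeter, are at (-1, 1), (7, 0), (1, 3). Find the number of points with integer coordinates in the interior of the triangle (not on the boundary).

7

The shoelace formula gives twice the area as |((-1)·0 − 7·1) + (7·3 − 1·0) + (1·1 − (-1)·3)| = 18, so the area is 9.
Summing gcd(|Δx|,|Δy|) over the edges gives the boundary count: gcd(8,1) + gcd(6,3) + gcd(2,2) = 1+3+2 = 6.
By Pick's theorem A = I + B/2 − 1, so I = 9 − 6/2 + 1 = 7.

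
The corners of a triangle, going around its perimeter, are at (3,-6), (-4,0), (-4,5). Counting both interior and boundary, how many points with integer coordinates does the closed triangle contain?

Using the shoelace formula, 2A = |(3·0 − (-4)·(-6)) + ((-4)·5 − (-4)·0) + ((-4)·(-6) − 3·5)| = 35, so the area is 35/2.
The number of boundary lattice points is Σ gcd(|Δx|,|Δy|) = gcd(7,6) + gcd(0,5) + gcd(7,11) = 1+5+1 = 7.
Pick's theorem gives I = A − B/2 + 1 = 35/2 − 7/2 + 1 = 15, so the closed region contains I + B = 15 + 7 = 22 lattice points.

22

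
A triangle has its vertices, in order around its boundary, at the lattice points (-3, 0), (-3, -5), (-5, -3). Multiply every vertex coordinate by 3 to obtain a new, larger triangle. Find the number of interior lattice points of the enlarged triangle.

34

Using the shoelace formula, 2A = |[(-3)·(-5) − (-3)·0] + [(-3)·(-3) − (-5)·(-5)] + [(-5)·0 − (-3)·(-3)]| = 10, so the area is 5.
Summing gcd(|Δx|,|Δy|) over the edges gives the boundary count: gcd(0,5) + gcd(2,2) + gcd(2,3) = 5+2+1 = 8.
Scaling by 3 multiplies the area by 3² = 9 (so the new area is 45) and multiplies the boundary lattice-point count by 3, giving 24.
By Pick's theorem, the interior count of the dilated polygon is 45 − 24/2 + 1 = 34.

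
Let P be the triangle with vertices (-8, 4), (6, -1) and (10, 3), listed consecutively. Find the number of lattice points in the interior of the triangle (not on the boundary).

Using the shoelace formula, 2A = |[(-8)·(-1) − 6·4] + [6·3 − 10·(-1)] + [10·4 − (-8)·3]| = 76, so the area is 38.
Along each edge there are gcd(|Δx|,|Δy|)+1 lattice points, so counting each shared vertex once the boundary has gcd(14,5) + gcd(4,4) + gcd(18,1) = 1+4+1 = 6.
Pick's theorem gives I = A − B/2 + 1 = 38 − 6/2 + 1 = 36.

36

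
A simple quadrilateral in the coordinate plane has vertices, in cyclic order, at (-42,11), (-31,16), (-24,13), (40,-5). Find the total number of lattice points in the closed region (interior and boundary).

264

By the shoelace formula, twice the signed area is |[(-42)·16 − (-31)·11] + [(-31)·13 − (-24)·16] + [(-24)·(-5) − 40·13] + [40·11 − (-42)·(-5)]| = 520, so the area is 260.
The number of boundary lattice points is Σ gcd(|Δx|,|Δy|) = gcd(11,5) + gcd(7,3) + gcd(64,18) + gcd(82,16) = 1+1+2+2 = 6.
Pick's theorem gives I = A − B/2 + 1 = 260 − 6/2 + 1 = 258, so the closed region contains I + B = 258 + 6 = 264 lattice points.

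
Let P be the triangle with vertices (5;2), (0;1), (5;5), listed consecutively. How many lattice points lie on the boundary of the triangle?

5

The number of boundary lattice points is Σ gcd(|Δx|,|Δy|) = gcd(5,1) + gcd(5,4) + gcd(0,3) = 1+1+3 = 5.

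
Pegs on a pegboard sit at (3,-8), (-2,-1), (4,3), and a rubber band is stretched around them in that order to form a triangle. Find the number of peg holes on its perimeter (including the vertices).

Summing gcd(|Δx|,|Δy|) over the edges gives the boundary count: gcd(5,7) + gcd(6,4) + gcd(1,11) = 1+2+1 = 4.

4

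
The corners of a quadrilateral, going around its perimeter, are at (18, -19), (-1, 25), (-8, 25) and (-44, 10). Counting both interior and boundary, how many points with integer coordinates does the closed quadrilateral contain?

1148

By the shoelace formula, twice the signed area is |(18·25 − (-1)·(-19)) + ((-1)·25 − (-8)·25) + ((-8)·10 − (-44)·25) + ((-44)·(-19) − 18·10)| = 2282, so the area is 1141.
Along each edge there are gcd(|Δx|,|Δy|)+1 lattice points, so counting each shared vertex once the boundary has gcd(19,44) + gcd(7,0) + gcd(36,15) + gcd(62,29) = 1+7+3+1 = 12.
Pick's theorem gives I = A − B/2 + 1 = 1141 − 12/2 + 1 = 1136, so the closed region contains I + B = 1136 + 12 = 1148 lattice points.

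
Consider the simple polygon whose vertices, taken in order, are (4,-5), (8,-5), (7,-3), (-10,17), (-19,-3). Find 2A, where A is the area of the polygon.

Using the shoelace formula, 2A = |[4·(-5) − 8·(-5)] + [8·(-3) − 7·(-5)] + [7·17 − (-10)·(-3)] + [(-10)·(-3) − (-19)·17] + [(-19)·(-5) − 4·(-3)]| = 580, so the area is 290.

580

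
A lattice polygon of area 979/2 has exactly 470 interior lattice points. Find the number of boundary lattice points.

Pick's theorem gives A = I + B/2 − 1, so B = 2(A − I + 1) = 2(979/2 − 470 + 1) = 41.

41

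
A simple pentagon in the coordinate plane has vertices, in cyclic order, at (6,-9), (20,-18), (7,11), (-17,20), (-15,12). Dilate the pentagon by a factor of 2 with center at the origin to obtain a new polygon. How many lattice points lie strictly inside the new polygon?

1781

Using the shoelace formula, 2A = |[6·(-18) − 20·(-9)] + [20·11 − 7·(-18)] + [7·20 − (-17)·11] + [(-17)·12 − (-15)·20] + [(-15)·(-9) − 6·12]| = 904, so the area is 452.
Summing gcd(|Δx|,|Δy|) over the edges gives the boundary count: gcd(14,9) + gcd(13,29) + gcd(24,9) + gcd(2,8) + gcd(21,21) = 1+1+3+2+21 = 28.
Scaling by 2 multiplies the area by 2² = 4 (so the new area is 1808) and multiplies the boundary lattice-point count by 2, giving 56.
By Pick's theorem, the interior count of the dilated polygon is 1808 − 56/2 + 1 = 1781.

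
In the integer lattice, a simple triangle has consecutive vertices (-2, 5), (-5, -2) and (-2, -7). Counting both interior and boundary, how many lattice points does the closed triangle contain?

26

The shoelace formula gives twice the area as |((-2)·(-2) − (-5)·5) + ((-5)·(-7) − (-2)·(-2)) + ((-2)·5 − (-2)·(-7))| = 36, so the area is 18.
Along each edge there are gcd(|Δx|,|Δy|)+1 lattice points, so counting each shared vertex once the boundary has gcd(3,7) + gcd(3,5) + gcd(0,12) = 1+1+12 = 14.
Pick's theorem gives I = A − B/2 + 1 = 18 − 14/2 + 1 = 12, so the closed region contains I + B = 12 + 14 = 26 lattice points.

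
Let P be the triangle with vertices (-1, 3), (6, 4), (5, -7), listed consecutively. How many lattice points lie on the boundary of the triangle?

Summing gcd(|Δx|,|Δy|) over the edges gives the boundary count: gcd(7,1) + gcd(1,11) + gcd(6,10) = 1+1+2 = 4.

4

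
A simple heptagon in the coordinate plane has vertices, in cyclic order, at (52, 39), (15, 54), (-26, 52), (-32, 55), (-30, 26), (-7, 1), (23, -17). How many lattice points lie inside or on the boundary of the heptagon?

By the shoelace formula, twice the signed area is |[52·54 − 15·39] + [15·52 − (-26)·54] + [(-26)·55 − (-32)·52] + [(-32)·26 − (-30)·55] + [(-30)·1 − (-7)·26] + [(-7)·(-17) − 23·1] + [23·39 − 52·(-17)]| = 7488, so the area is 3744.
The number of boundary lattice points is Σ gcd(|Δx|,|Δy|) = gcd(37,15) + gcd(41,2) + gcd(6,3) + gcd(2,29) + gcd(23,25) + gcd(30,18) + gcd(29,56) = 1+1+3+1+1+6+1 = 14.
Pick's theorem gives I = A − B/2 + 1 = 3744 − 14/2 + 1 = 3738, so the closed region contains I + B = 3738 + 14 = 3752 lattice points.

3752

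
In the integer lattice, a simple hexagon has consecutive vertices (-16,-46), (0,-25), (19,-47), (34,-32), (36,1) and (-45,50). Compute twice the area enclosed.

7766

The shoelace formula gives twice the area as |[(-16)·(-25) − 0·(-46)] + [0·(-47) − 19·(-25)] + [19·(-32) − 34·(-47)] + [34·1 − 36·(-32)] + [36·50 − (-45)·1] + [(-45)·(-46) − (-16)·50]| = 7766, so the area is 3883.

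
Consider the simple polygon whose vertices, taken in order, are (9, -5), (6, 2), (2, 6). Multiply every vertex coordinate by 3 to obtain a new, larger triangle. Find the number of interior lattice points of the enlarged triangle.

64

The shoelace formula gives twice the area as |(9·2 − 6·(-5)) + (6·6 − 2·2) + (2·(-5) − 9·6)| = 16, so the area is 8.
Summing gcd(|Δx|,|Δy|) over the edges gives the boundary count: gcd(3,7) + gcd(4,4) + gcd(7,11) = 1+4+1 = 6.
Scaling by 3 multiplies the area by 3² = 9 (so the new area is 72) and multiplies the boundary lattice-point count by 3, giving 18.
By Pick's theorem, the interior count of the dilated polygon is 72 − 18/2 + 1 = 64.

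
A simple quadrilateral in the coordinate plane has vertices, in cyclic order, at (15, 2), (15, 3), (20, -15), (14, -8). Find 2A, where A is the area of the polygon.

72

The shoelace formula gives twice the area as |(15·3 − 15·2) + (15·(-15) − 20·3) + (20·(-8) − 14·(-15)) + (14·2 − 15·(-8))| = 72, so the area is 36.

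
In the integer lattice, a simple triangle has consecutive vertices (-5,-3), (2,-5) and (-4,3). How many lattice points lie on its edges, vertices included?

Summing gcd(|Δx|,|Δy|) over the edges gives the boundary count: gcd(7,2) + gcd(6,8) + gcd(1,6) = 1+2+1 = 4.

4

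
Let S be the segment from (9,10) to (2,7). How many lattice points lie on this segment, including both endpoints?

2

The number of lattice points on a segment between lattice points is gcd(|Δx|,|Δy|) + 1 = gcd(7,3) + 1 = 1 + 1 = 2.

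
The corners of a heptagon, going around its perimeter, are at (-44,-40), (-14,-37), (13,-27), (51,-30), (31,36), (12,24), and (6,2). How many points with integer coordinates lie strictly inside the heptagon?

2855

Using the shoelace formula, 2A = |[(-44)·(-37) − (-14)·(-40)] + [(-14)·(-27) − 13·(-37)] + [13·(-30) − 51·(-27)] + [51·36 − 31·(-30)] + [31·24 − 12·36] + [12·2 − 6·24] + [6·(-40) − (-44)·2]| = 5720, so the area is 2860.
The number of boundary lattice points is Σ gcd(|Δx|,|Δy|) = gcd(30,3) + gcd(27,10) + gcd(38,3) + gcd(20,66) + gcd(19,12) + gcd(6,22) + gcd(50,42) = 3+1+1+2+1+2+2 = 12.
Pick's theorem gives I = A − B/2 + 1 = 2860 − 12/2 + 1 = 2855.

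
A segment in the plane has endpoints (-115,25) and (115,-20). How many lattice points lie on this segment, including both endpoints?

The number of lattice points on a segment between lattice points is gcd(|Δx|,|Δy|) + 1 = gcd(230,45) + 1 = 5 + 1 = 6.

6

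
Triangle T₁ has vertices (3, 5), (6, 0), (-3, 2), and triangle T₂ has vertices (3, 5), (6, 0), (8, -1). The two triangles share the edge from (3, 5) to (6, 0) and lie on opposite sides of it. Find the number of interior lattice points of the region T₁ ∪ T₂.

21

The union is the simple quadrilateral with vertices (3, 5), (-3, 2), (6, 0), (8, -1) in order.
The shoelace formula gives twice the area as |[3·2 − (-3)·5] + [(-3)·0 − 6·2] + [6·(-1) − 8·0] + [8·5 − 3·(-1)]| = 46, so the area is 23.
Summing gcd(|Δx|,|Δy|) over the edges gives the boundary count: gcd(6,3) + gcd(9,2) + gcd(2,1) + gcd(5,6) = 3+1+1+1 = 6.
By Pick's theorem I = A − B/2 + 1 = 23 − 6/2 + 1 = 21.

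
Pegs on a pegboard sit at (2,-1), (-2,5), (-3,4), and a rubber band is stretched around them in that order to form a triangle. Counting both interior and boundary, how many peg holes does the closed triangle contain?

By the shoelace formula, twice the signed area is |[2·5 − (-2)·(-1)] + [(-2)·4 − (-3)·5] + [(-3)·(-1) − 2·4]| = 10, so the area is 5.
Summing gcd(|Δx|,|Δy|) over the edges gives the boundary count: gcd(4,6) + gcd(1,1) + gcd(5,5) = 2+1+5 = 8.
Pick's theorem gives I = A − B/2 + 1 = 5 − 8/2 + 1 = 2, so the closed region contains I + B = 2 + 8 = 10 lattice points.

10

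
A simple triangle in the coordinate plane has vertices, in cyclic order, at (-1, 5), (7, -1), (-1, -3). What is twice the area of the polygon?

The shoelace formula gives twice the area as |((-1)·(-1) − 7·5) + (7·(-3) − (-1)·(-1)) + ((-1)·5 − (-1)·(-3))| = 64, so the area is 32.

64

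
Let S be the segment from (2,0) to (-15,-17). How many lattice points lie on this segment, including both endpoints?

The number of lattice points on a segment between lattice points is gcd(|Δx|,|Δy|) + 1 = gcd(17,17) + 1 = 17 + 1 = 18.

18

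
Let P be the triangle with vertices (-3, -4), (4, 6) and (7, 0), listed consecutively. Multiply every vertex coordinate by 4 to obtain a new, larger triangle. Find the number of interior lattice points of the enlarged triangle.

565

By the shoelace formula, twice the signed area is |[(-3)·6 − 4·(-4)] + [4·0 − 7·6] + [7·(-4) − (-3)·0]| = 72, so the area is 36.
Along each edge there are gcd(|Δx|,|Δy|)+1 lattice points, so counting each shared vertex once the boundary has gcd(7,10) + gcd(3,6) + gcd(10,4) = 1+3+2 = 6.
Scaling by 4 multiplies the area by 4² = 16 (so the new area is 576) and multiplies the boundary lattice-point count by 4, giving 24.
By Pick's theorem, the interior count of the dilated polygon is 576 − 24/2 + 1 = 565.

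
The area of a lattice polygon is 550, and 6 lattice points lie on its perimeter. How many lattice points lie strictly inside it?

From Pick's theorem, I = A − B/2 + 1 = 550 − 6/2 + 1 = 548.

548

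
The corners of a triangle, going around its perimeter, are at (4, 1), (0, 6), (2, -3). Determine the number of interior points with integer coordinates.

12

Using the shoelace formula, 2A = |(4·6 − 0·1) + (0·(-3) − 2·6) + (2·1 − 4·(-3))| = 26, so the area is 13.
Along each edge there are gcd(|Δx|,|Δy|)+1 lattice points, so counting each shared vertex once the boundary has gcd(4,5) + gcd(2,9) + gcd(2,4) = 1+1+2 = 4.
Pick's theorem gives I = A − B/2 + 1 = 13 − 4/2 + 1 = 12.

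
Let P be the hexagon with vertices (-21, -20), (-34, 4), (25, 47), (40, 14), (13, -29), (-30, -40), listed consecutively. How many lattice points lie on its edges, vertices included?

Summing gcd(|Δx|,|Δy|) over the edges gives the boundary count: gcd(13,24) + gcd(59,43) + gcd(15,33) + gcd(27,43) + gcd(43,11) + gcd(9,20) = 1+1+3+1+1+1 = 8.

8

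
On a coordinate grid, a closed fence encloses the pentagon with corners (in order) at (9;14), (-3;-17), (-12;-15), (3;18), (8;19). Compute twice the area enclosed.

587

Using the shoelace formula, 2A = |(9·(-17) − (-3)·14) + ((-3)·(-15) − (-12)·(-17)) + ((-12)·18 − 3·(-15)) + (3·19 − 8·18) + (8·14 − 9·19)| = 587, so the area is 293.5.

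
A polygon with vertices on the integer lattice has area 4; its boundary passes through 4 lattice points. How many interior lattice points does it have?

3

From Pick's theorem, I = A − B/2 + 1 = 4 − 4/2 + 1 = 3.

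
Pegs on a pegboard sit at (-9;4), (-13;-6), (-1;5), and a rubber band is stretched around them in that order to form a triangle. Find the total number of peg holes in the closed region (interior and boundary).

41

The shoelace formula gives twice the area as |((-9)·(-6) − (-13)·4) + ((-13)·5 − (-1)·(-6)) + ((-1)·4 − (-9)·5)| = 76, so the area is 38.
Summing gcd(|Δx|,|Δy|) over the edges gives the boundary count: gcd(4,10) + gcd(12,11) + gcd(8,1) = 2+1+1 = 4.
Pick's theorem gives I = A − B/2 + 1 = 38 − 4/2 + 1 = 37, so the closed region contains I + B = 37 + 4 = 41 lattice points.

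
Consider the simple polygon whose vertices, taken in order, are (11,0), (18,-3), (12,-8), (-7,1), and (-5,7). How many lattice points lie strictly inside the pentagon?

Using the shoelace formula, 2A = |(11·(-3) − 18·0) + (18·(-8) − 12·(-3)) + (12·1 − (-7)·(-8)) + ((-7)·7 − (-5)·1) + ((-5)·0 − 11·7)| = 306, so the area is 153.
The number of boundary lattice points is Σ gcd(|Δx|,|Δy|) = gcd(7,3) + gcd(6,5) + gcd(19,9) + gcd(2,6) + gcd(16,7) = 1+1+1+2+1 = 6.
Pick's theorem gives I = A − B/2 + 1 = 153 − 6/2 + 1 = 151.

151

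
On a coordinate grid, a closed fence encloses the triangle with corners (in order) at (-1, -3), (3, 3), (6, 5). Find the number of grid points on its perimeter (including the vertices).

The number of boundary lattice points is Σ gcd(|Δx|,|Δy|) = gcd(4,6) + gcd(3,2) + gcd(7,8) = 2+1+1 = 4.

4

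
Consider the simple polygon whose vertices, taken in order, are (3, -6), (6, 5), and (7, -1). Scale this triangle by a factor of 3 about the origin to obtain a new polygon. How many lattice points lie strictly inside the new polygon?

The shoelace formula gives twice the area as |[3·5 − 6·(-6)] + [6·(-1) − 7·5] + [7·(-6) − 3·(-1)]| = 29, so the area is 14.5.
Summing gcd(|Δx|,|Δy|) over the edges gives the boundary count: gcd(3,11) + gcd(1,6) + gcd(4,5) = 1+1+1 = 3.
Scaling by 3 multiplies the area by 3² = 9 (so the new area is 261/2) and multiplies the boundary lattice-point count by 3, giving 9.
By Pick's theorem, the interior count of the dilated polygon is 261/2 − 9/2 + 1 = 127.

127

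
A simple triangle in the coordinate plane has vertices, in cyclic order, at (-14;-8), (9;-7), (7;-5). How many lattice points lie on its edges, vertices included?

6

Summing gcd(|Δx|,|Δy|) over the edges gives the boundary count: gcd(23,1) + gcd(2,2) + gcd(21,3) = 1+2+3 = 6.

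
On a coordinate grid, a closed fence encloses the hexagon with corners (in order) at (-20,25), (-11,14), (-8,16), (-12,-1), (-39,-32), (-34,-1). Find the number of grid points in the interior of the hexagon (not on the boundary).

The shoelace formula gives twice the area as |[(-20)·14 − (-11)·25] + [(-11)·16 − (-8)·14] + [(-8)·(-1) − (-12)·16] + [(-12)·(-32) − (-39)·(-1)] + [(-39)·(-1) − (-34)·(-32)] + [(-34)·25 − (-20)·(-1)]| = 1443, so the area is 1443/2.
Along each edge there are gcd(|Δx|,|Δy|)+1 lattice points, so counting each shared vertex once the boundary has gcd(9,11) + gcd(3,2) + gcd(4,17) + gcd(27,31) + gcd(5,31) + gcd(14,26) = 1+1+1+1+1+2 = 7.
Pick's theorem gives I = A − B/2 + 1 = 1443/2 − 7/2 + 1 = 719.

719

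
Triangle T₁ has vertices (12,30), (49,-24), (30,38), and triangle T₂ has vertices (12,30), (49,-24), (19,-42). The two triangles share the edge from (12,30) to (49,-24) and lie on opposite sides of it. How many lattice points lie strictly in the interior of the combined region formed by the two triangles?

1773

The union is the simple quadrilateral with vertices (12,30), (30,38), (49,-24), (19,-42) in order.
Using the shoelace formula, 2A = |[12·38 − 30·30] + [30·(-24) − 49·38] + [49·(-42) − 19·(-24)] + [19·30 − 12·(-42)]| = 3554, so the area is 1777.
Along each edge there are gcd(|Δx|,|Δy|)+1 lattice points, so counting each shared vertex once the boundary has gcd(18,8) + gcd(19,62) + gcd(30,18) + gcd(7,72) = 2+1+6+1 = 10.
By Pick's theorem I = A − B/2 + 1 = 1777 − 10/2 + 1 = 1773.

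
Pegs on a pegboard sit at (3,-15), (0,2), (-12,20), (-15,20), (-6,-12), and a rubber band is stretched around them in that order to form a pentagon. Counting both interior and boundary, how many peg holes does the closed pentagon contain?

266

By the shoelace formula, twice the signed area is |[3·2 − 0·(-15)] + [0·20 − (-12)·2] + [(-12)·20 − (-15)·20] + [(-15)·(-12) − (-6)·20] + [(-6)·(-15) − 3·(-12)]| = 516, so the area is 258.
Summing gcd(|Δx|,|Δy|) over the edges gives the boundary count: gcd(3,17) + gcd(12,18) + gcd(3,0) + gcd(9,32) + gcd(9,3) = 1+6+3+1+3 = 14.
Pick's theorem gives I = A − B/2 + 1 = 258 − 14/2 + 1 = 252, so the closed region contains I + B = 252 + 14 = 266 lattice points.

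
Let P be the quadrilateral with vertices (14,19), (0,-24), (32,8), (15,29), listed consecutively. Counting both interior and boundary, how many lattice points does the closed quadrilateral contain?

By the shoelace formula, twice the signed area is |(14·(-24) − 0·19) + (0·8 − 32·(-24)) + (32·29 − 15·8) + (15·19 − 14·29)| = 1119, so the area is 559.5.
The number of boundary lattice points is Σ gcd(|Δx|,|Δy|) = gcd(14,43) + gcd(32,32) + gcd(17,21) + gcd(1,10) = 1+32+1+1 = 35.
Pick's theorem gives I = A − B/2 + 1 = 559.5 − 35/2 + 1 = 543, so the closed region contains I + B = 543 + 35 = 578 lattice points.

578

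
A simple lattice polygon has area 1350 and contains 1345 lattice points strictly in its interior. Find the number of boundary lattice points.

12

Pick's theorem gives A = I + B/2 − 1, so B = 2(A − I + 1) = 2(1350 − 1345 + 1) = 12.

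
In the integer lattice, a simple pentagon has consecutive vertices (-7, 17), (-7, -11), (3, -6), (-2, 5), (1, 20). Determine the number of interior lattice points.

The shoelace formula gives twice the area as |((-7)·(-11) − (-7)·17) + ((-7)·(-6) − 3·(-11)) + (3·5 − (-2)·(-6)) + ((-2)·20 − 1·5) + (1·17 − (-7)·20)| = 386, so the area is 193.
The number of boundary lattice points is Σ gcd(|Δx|,|Δy|) = gcd(0,28) + gcd(10,5) + gcd(5,11) + gcd(3,15) + gcd(8,3) = 28+5+1+3+1 = 38.
By Pick's theorem A = I + B/2 − 1, so I = 193 − 38/2 + 1 = 175.

175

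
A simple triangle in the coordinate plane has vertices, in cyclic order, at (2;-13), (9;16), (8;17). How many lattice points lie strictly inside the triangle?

The shoelace formula gives twice the area as |(2·16 − 9·(-13)) + (9·17 − 8·16) + (8·(-13) − 2·17)| = 36, so the area is 18.
Along each edge there are gcd(|Δx|,|Δy|)+1 lattice points, so counting each shared vertex once the boundary has gcd(7,29) + gcd(1,1) + gcd(6,30) = 1+1+6 = 8.
Pick's theorem gives I = A − B/2 + 1 = 18 − 8/2 + 1 = 15.

15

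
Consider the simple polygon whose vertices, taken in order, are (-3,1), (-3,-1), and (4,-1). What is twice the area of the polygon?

14

The shoelace formula gives twice the area as |((-3)·(-1) − (-3)·1) + ((-3)·(-1) − 4·(-1)) + (4·1 − (-3)·(-1))| = 14, so the area is 7.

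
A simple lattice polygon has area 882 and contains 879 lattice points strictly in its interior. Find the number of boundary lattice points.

8

Pick's theorem gives A = I + B/2 − 1, so B = 2(A − I + 1) = 2(882 − 879 + 1) = 8.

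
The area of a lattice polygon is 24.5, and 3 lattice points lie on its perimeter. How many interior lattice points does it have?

From Pick's theorem, I = A − B/2 + 1 = 24.5 − 3/2 + 1 = 24.

24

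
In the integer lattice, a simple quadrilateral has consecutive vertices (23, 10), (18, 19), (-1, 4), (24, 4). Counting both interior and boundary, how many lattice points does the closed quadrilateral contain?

213

By the shoelace formula, twice the signed area is |[23·19 − 18·10] + [18·4 − (-1)·19] + [(-1)·4 − 24·4] + [24·10 − 23·4]| = 396, so the area is 198.
Along each edge there are gcd(|Δx|,|Δy|)+1 lattice points, so counting each shared vertex once the boundary has gcd(5,9) + gcd(19,15) + gcd(25,0) + gcd(1,6) = 1+1+25+1 = 28.
Pick's theorem gives I = A − B/2 + 1 = 198 − 28/2 + 1 = 185, so the closed region contains I + B = 185 + 28 = 213 lattice points.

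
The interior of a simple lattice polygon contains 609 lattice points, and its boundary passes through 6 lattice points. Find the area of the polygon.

611

By Pick's theorem, A = I + B/2 − 1 = 609 + 6/2 − 1 = 611.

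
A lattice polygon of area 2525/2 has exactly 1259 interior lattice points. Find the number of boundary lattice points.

Pick's theorem gives A = I + B/2 − 1, so B = 2(A − I + 1) = 2(2525/2 − 1259 + 1) = 9.

9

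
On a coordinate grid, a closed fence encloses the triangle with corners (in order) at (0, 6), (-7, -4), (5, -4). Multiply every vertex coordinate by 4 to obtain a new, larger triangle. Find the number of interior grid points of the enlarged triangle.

The shoelace formula gives twice the area as |(0·(-4) − (-7)·6) + ((-7)·(-4) − 5·(-4)) + (5·6 − 0·(-4))| = 120, so the area is 60.
The number of boundary lattice points is Σ gcd(|Δx|,|Δy|) = gcd(7,10) + gcd(12,0) + gcd(5,10) = 1+12+5 = 18.
Scaling by 4 multiplies the area by 4² = 16 (so the new area is 960) and multiplies the boundary lattice-point count by 4, giving 72.
By Pick's theorem, the interior count of the dilated polygon is 960 − 72/2 + 1 = 925.

925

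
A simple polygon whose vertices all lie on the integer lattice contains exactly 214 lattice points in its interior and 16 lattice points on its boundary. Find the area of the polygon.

Pick's theorem states A = I + B/2 − 1, so A = 214 + 16/2 − 1 = 221.

221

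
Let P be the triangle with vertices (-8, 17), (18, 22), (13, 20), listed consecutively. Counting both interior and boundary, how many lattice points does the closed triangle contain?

17

The shoelace formula gives twice the area as |[(-8)·22 − 18·17] + [18·20 − 13·22] + [13·17 − (-8)·20]| = 27, so the area is 13.5.
The number of boundary lattice points is Σ gcd(|Δx|,|Δy|) = gcd(26,5) + gcd(5,2) + gcd(21,3) = 1+1+3 = 5.
Pick's theorem gives I = A − B/2 + 1 = 13.5 − 5/2 + 1 = 12, so the closed region contains I + B = 12 + 5 = 17 lattice points.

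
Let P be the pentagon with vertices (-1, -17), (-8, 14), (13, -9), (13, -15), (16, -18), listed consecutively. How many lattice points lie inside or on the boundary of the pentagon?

318

Using the shoelace formula, 2A = |[(-1)·14 − (-8)·(-17)] + [(-8)·(-9) − 13·14] + [13·(-15) − 13·(-9)] + [13·(-18) − 16·(-15)] + [16·(-17) − (-1)·(-18)]| = 622, so the area is 311.
Along each edge there are gcd(|Δx|,|Δy|)+1 lattice points, so counting each shared vertex once the boundary has gcd(7,31) + gcd(21,23) + gcd(0,6) + gcd(3,3) + gcd(17,1) = 1+1+6+3+1 = 12.
Pick's theorem gives I = A − B/2 + 1 = 311 − 12/2 + 1 = 306, so the closed region contains I + B = 306 + 12 = 318 lattice points.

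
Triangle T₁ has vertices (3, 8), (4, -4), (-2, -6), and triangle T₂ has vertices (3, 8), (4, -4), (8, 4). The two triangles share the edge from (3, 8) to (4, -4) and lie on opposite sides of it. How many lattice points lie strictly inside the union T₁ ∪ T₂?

62

The union is the simple quadrilateral with vertices (3, 8), (-2, -6), (4, -4), (8, 4) in order.
By the shoelace formula, twice the signed area is |(3·(-6) − (-2)·8) + ((-2)·(-4) − 4·(-6)) + (4·4 − 8·(-4)) + (8·8 − 3·4)| = 130, so the area is 65.
The number of boundary lattice points is Σ gcd(|Δx|,|Δy|) = gcd(5,14) + gcd(6,2) + gcd(4,8) + gcd(5,4) = 1+2+4+1 = 8.
By Pick's theorem I = A − B/2 + 1 = 65 − 8/2 + 1 = 62.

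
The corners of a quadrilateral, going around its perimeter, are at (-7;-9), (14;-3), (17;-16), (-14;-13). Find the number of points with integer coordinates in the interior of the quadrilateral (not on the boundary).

216

The shoelace formula gives twice the area as |((-7)·(-3) − 14·(-9)) + (14·(-16) − 17·(-3)) + (17·(-13) − (-14)·(-16)) + ((-14)·(-9) − (-7)·(-13))| = 436, so the area is 218.
The number of boundary lattice points is Σ gcd(|Δx|,|Δy|) = gcd(21,6) + gcd(3,13) + gcd(31,3) + gcd(7,4) = 3+1+1+1 = 6.
By Pick's theorem A = I + B/2 − 1, so I = 218 − 6/2 + 1 = 216.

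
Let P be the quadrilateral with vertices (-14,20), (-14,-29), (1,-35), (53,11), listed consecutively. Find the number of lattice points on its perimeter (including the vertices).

55

The number of boundary lattice points is Σ gcd(|Δx|,|Δy|) = gcd(0,49) + gcd(15,6) + gcd(52,46) + gcd(67,9) = 49+3+2+1 = 55.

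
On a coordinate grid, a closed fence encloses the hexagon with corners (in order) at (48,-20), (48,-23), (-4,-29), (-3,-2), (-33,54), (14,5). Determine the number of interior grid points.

1684

By the shoelace formula, twice the signed area is |[48·(-23) − 48·(-20)] + [48·(-29) − (-4)·(-23)] + [(-4)·(-2) − (-3)·(-29)] + [(-3)·54 − (-33)·(-2)] + [(-33)·5 − 14·54] + [14·(-20) − 48·5]| = 3376, so the area is 1688.
Along each edge there are gcd(|Δx|,|Δy|)+1 lattice points, so counting each shared vertex once the boundary has gcd(0,3) + gcd(52,6) + gcd(1,27) + gcd(30,56) + gcd(47,49) + gcd(34,25) = 3+2+1+2+1+1 = 10.
By Pick's theorem A = I + B/2 − 1, so I = 1688 − 10/2 + 1 = 1684.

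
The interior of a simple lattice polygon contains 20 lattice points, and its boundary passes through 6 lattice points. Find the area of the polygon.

By Pick's theorem, A = I + B/2 − 1 = 20 + 6/2 − 1 = 22.

22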